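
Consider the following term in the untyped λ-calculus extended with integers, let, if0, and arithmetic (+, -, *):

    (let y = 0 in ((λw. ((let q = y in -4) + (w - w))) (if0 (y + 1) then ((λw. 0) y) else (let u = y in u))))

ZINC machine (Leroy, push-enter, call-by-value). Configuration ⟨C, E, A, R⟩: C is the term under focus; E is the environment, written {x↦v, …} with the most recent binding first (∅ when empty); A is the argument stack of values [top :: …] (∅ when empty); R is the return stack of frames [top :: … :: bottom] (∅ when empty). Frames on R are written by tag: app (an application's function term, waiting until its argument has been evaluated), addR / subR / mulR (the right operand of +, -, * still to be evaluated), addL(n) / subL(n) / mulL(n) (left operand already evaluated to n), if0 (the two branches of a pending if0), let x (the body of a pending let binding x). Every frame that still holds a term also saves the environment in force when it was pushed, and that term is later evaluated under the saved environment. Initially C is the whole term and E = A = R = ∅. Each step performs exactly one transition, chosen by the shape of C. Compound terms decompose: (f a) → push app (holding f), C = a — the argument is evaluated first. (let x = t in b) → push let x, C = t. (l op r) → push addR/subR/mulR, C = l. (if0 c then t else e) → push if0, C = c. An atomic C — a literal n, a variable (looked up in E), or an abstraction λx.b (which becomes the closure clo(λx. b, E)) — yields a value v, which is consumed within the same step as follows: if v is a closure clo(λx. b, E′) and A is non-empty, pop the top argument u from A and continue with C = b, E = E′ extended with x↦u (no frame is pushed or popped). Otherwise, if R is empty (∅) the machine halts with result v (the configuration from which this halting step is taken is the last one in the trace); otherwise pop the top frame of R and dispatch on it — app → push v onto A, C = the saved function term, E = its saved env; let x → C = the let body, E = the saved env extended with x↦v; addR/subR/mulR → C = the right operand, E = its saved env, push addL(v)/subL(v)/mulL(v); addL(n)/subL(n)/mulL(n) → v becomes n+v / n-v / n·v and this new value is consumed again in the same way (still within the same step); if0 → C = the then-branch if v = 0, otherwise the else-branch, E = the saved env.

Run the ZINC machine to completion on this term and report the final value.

t=0: [C=(let y = 0 in ((λw. ((let q = y in -4) + (w - w))) (if0 (y + 1) then ((λw. 0) y) else (let u = y in u)))) | E=∅ | A=∅ | R=∅]
t=1: [C=0 | E=∅ | A=∅ | R=[let y]]
t=2: [C=((λw. ((let q = y in -4) + (w - w))) (if0 (y + 1) then ((λw. 0) y) else (let u = y in u))) | E={y↦0} | A=∅ | R=∅]
t=3: [C=(if0 (y + 1) then ((λw. 0) y) else (let u = y in u)) | E={y↦0} | A=∅ | R=[app]]
t=4: [C=(y + 1) | E={y↦0} | A=∅ | R=[if0 :: app]]
t=5: [C=y | E={y↦0} | A=∅ | R=[addR :: if0 :: app]]
t=6: [C=1 | E={y↦0} | A=∅ | R=[addL(0) :: if0 :: app]]
t=7: [C=(let u = y in u) | E={y↦0} | A=∅ | R=[app]]
t=8: [C=y | E={y↦0} | A=∅ | R=[let u :: app]]
t=9: [C=u | E={u↦0, y↦0} | A=∅ | R=[app]]
t=10: [C=(λw. ((let q = y in -4) + (w - w))) | E={y↦0} | A=[0] | R=∅]
t=11: [C=((let q = y in -4) + (w - w)) | E={w↦0, y↦0} | A=∅ | R=∅]
t=12: [C=(let q = y in -4) | E={w↦0, y↦0} | A=∅ | R=[addR]]
t=13: [C=y | E={w↦0, y↦0} | A=∅ | R=[let q :: addR]]
t=14: [C=-4 | E={q↦0, w↦0, y↦0} | A=∅ | R=[addR]]
t=15: [C=(w - w) | E={w↦0, y↦0} | A=∅ | R=[addL(-4)]]
t=16: [C=w | E={w↦0, y↦0} | A=∅ | R=[subR :: addL(-4)]]
t=17: [C=w | E={w↦0, y↦0} | A=∅ | R=[subL(0) :: addL(-4)]]
→ final value -4

Answer: -4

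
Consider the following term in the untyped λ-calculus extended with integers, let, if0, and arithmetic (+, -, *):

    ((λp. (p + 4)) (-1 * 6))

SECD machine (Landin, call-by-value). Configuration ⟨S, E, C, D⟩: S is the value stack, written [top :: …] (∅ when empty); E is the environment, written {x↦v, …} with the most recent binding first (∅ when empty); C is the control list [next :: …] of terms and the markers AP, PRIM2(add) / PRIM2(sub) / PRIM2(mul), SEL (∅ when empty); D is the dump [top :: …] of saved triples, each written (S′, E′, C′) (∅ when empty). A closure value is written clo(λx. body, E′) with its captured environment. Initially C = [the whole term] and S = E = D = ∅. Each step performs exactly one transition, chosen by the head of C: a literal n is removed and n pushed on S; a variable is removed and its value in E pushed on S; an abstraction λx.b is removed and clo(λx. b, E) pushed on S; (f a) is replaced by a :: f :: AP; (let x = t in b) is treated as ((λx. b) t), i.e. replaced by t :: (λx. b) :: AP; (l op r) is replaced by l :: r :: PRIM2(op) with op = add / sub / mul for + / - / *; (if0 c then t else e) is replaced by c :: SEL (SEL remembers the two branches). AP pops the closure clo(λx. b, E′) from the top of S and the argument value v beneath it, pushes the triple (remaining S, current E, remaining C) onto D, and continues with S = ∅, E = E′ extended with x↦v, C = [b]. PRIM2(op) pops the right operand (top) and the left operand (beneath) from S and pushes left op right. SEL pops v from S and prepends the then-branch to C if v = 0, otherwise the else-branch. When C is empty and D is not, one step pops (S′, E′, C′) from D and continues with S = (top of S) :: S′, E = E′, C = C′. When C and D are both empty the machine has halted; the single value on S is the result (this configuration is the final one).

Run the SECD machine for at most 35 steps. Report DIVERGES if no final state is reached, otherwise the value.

Answer: -2

Execution trace:
t=0: <S=∅, E=∅, C=[((λp. (p + 4)) (-1 * 6))], D=∅>
t=1: <S=∅, E=∅, C=[(-1 * 6) :: (λp. (p + 4)) :: AP], D=∅>
t=2: <S=∅, E=∅, C=[-1 :: 6 :: PRIM2(mul) :: (λp. (p + 4)) :: AP], D=∅>
t=3: <S=[-1], E=∅, C=[6 :: PRIM2(mul) :: (λp. (p + 4)) :: AP], D=∅>
t=4: <S=[6 :: -1], E=∅, C=[PRIM2(mul) :: (λp. (p + 4)) :: AP], D=∅>
t=5: <S=[-6], E=∅, C=[(λp. (p + 4)) :: AP], D=∅>
t=6: <S=[clo(λp. (p + 4), ∅) :: -6], E=∅, C=[AP], D=∅>
t=7: <S=∅, E={p↦-6}, C=[(p + 4)], D=[(∅, ∅, ∅)]>
t=8: <S=∅, E={p↦-6}, C=[p :: 4 :: PRIM2(add)], D=[(∅, ∅, ∅)]>
t=9: <S=[-6], E={p↦-6}, C=[4 :: PRIM2(add)], D=[(∅, ∅, ∅)]>
t=10: <S=[4 :: -6], E={p↦-6}, C=[PRIM2(add)], D=[(∅, ∅, ∅)]>
t=11: <S=[-2], E={p↦-6}, C=∅, D=[(∅, ∅, ∅)]>
t=12: <S=[-2], E=∅, C=∅, D=∅>
→ final value -2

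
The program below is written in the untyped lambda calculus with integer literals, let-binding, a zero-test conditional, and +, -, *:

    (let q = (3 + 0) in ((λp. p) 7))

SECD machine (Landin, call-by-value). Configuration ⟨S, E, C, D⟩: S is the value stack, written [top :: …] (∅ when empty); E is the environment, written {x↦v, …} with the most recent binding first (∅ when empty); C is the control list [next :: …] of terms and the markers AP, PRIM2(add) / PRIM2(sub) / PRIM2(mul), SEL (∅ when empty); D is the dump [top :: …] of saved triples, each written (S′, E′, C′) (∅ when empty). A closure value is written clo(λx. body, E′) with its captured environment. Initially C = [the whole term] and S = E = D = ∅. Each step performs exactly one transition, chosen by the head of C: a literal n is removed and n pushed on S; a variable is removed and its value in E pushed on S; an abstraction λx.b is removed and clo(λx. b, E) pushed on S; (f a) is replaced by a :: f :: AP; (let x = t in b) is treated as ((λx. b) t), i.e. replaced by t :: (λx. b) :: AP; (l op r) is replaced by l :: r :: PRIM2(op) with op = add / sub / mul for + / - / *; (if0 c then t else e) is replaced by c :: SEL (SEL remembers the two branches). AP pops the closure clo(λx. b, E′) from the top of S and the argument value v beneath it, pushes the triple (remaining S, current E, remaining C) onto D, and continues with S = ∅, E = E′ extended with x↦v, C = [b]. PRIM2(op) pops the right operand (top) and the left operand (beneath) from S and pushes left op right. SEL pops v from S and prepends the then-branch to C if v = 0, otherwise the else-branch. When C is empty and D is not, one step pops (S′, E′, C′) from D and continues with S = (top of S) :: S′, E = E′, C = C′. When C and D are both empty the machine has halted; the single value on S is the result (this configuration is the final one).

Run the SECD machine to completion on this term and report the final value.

0. <S=∅, E=∅, C=[(let q = (3 + 0) in ((λp. p) 7))], D=∅>
1. <S=∅, E=∅, C=[(3 + 0) :: (λq. ((λp. p) 7)) :: AP], D=∅>
2. <S=∅, E=∅, C=[3 :: 0 :: PRIM2(add) :: (λq. ((λp. p) 7)) :: AP], D=∅>
3. <S=[3], E=∅, C=[0 :: PRIM2(add) :: (λq. ((λp. p) 7)) :: AP], D=∅>
4. <S=[0 :: 3], E=∅, C=[PRIM2(add) :: (λq. ((λp. p) 7)) :: AP], D=∅>
5. <S=[3], E=∅, C=[(λq. ((λp. p) 7)) :: AP], D=∅>
6. <S=[clo(λq. ((λp. p) 7), ∅) :: 3], E=∅, C=[AP], D=∅>
7. <S=∅, E={q↦3}, C=[((λp. p) 7)], D=[(∅, ∅, ∅)]>
8. <S=∅, E={q↦3}, C=[7 :: (λp. p) :: AP], D=[(∅, ∅, ∅)]>
9. <S=[7], E={q↦3}, C=[(λp. p) :: AP], D=[(∅, ∅, ∅)]>
10. <S=[clo(λp. p, {q↦3}) :: 7], E={q↦3}, C=[AP], D=[(∅, ∅, ∅)]>
11. <S=∅, E={p↦7, q↦3}, C=[p], D=[(∅, {q↦3}, ∅) :: (∅, ∅, ∅)]>
12. <S=[7], E={p↦7, q↦3}, C=∅, D=[(∅, {q↦3}, ∅) :: (∅, ∅, ∅)]>
13. <S=[7], E={q↦3}, C=∅, D=[(∅, ∅, ∅)]>
14. <S=[7], E=∅, C=∅, D=∅>
→ final value 7

Answer: 7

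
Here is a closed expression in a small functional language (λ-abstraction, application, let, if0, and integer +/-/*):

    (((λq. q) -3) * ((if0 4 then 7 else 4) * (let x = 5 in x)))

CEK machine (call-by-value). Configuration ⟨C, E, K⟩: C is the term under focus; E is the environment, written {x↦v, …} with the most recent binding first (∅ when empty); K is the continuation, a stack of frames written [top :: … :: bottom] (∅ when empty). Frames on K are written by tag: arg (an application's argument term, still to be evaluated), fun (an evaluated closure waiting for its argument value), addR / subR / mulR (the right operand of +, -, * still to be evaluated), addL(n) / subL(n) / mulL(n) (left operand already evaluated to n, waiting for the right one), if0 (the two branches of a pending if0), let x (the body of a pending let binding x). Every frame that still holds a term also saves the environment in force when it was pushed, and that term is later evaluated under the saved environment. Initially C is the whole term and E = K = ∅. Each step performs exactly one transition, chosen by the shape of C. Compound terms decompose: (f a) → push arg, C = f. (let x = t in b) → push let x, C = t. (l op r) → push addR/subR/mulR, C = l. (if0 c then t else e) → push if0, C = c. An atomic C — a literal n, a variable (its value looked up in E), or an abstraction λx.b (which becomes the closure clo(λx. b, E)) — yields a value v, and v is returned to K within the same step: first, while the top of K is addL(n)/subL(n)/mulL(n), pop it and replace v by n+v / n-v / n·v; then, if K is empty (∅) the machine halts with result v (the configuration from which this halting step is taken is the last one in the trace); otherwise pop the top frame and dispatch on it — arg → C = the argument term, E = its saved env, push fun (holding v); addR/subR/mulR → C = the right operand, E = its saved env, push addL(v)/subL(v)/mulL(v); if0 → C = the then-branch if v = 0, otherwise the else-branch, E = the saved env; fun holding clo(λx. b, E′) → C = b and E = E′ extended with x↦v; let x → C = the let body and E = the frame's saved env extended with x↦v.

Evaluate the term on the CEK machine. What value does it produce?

Answer: -60

Machine steps:
t=0: [C=(((λq. q) -3) * ((if0 4 then 7 else 4) * (let x = 5 in x))) | E=∅ | K=∅]
t=1: [C=((λq. q) -3) | E=∅ | K=[mulR]]
t=2: [C=(λq. q) | E=∅ | K=[arg :: mulR]]
t=3: [C=-3 | E=∅ | K=[fun :: mulR]]
t=4: [C=q | E={q↦-3} | K=[mulR]]
t=5: [C=((if0 4 then 7 else 4) * (let x = 5 in x)) | E=∅ | K=[mulL(-3)]]
t=6: [C=(if0 4 then 7 else 4) | E=∅ | K=[mulR :: mulL(-3)]]
t=7: [C=4 | E=∅ | K=[if0 :: mulR :: mulL(-3)]]
t=8: [C=4 | E=∅ | K=[mulR :: mulL(-3)]]
t=9: [C=(let x = 5 in x) | E=∅ | K=[mulL(4) :: mulL(-3)]]
t=10: [C=5 | E=∅ | K=[let x :: mulL(4) :: mulL(-3)]]
t=11: [C=x | E={x↦5} | K=[mulL(4) :: mulL(-3)]]
→ final value -60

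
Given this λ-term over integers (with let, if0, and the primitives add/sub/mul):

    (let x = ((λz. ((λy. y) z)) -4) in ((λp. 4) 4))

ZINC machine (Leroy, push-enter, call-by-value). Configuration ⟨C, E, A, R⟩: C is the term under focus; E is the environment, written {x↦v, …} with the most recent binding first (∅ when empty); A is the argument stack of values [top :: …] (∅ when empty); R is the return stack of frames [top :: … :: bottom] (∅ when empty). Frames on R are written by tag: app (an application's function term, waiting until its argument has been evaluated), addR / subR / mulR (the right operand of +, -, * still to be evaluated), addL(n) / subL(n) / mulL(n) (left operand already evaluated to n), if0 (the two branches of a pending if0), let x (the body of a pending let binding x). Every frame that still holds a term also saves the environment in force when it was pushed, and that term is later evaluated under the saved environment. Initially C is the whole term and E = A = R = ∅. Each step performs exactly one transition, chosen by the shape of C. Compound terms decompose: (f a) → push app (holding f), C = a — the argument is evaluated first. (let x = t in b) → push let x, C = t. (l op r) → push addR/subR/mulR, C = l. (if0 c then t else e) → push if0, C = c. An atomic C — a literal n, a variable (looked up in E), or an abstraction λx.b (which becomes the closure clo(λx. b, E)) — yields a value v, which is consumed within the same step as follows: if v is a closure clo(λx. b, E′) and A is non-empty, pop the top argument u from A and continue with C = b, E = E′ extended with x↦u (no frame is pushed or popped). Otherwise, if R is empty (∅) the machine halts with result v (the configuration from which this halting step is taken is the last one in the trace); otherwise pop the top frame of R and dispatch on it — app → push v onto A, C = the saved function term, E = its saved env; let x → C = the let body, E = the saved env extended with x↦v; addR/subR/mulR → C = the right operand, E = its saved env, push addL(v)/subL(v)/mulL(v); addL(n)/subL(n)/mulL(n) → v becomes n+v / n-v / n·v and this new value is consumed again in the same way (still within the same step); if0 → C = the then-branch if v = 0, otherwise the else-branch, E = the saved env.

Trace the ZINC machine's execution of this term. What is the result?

0. ⟨C=(let x = ((λz. ((λy. y) z)) -4) in ((λp. 4) 4)); E=∅; A=∅; R=∅⟩
1. ⟨C=((λz. ((λy. y) z)) -4); E=∅; A=∅; R=[let x]⟩
2. ⟨C=-4; E=∅; A=∅; R=[app :: let x]⟩
3. ⟨C=(λz. ((λy. y) z)); E=∅; A=[-4]; R=[let x]⟩
4. ⟨C=((λy. y) z); E={z↦-4}; A=∅; R=[let x]⟩
5. ⟨C=z; E={z↦-4}; A=∅; R=[app :: let x]⟩
6. ⟨C=(λy. y); E={z↦-4}; A=[-4]; R=[let x]⟩
7. ⟨C=y; E={y↦-4, z↦-4}; A=∅; R=[let x]⟩
8. ⟨C=((λp. 4) 4); E={x↦-4}; A=∅; R=∅⟩
9. ⟨C=4; E={x↦-4}; A=∅; R=[app]⟩
10. ⟨C=(λp. 4); E={x↦-4}; A=[4]; R=∅⟩
11. ⟨C=4; E={p↦4, x↦-4}; A=∅; R=∅⟩
→ final value 4

Answer: 4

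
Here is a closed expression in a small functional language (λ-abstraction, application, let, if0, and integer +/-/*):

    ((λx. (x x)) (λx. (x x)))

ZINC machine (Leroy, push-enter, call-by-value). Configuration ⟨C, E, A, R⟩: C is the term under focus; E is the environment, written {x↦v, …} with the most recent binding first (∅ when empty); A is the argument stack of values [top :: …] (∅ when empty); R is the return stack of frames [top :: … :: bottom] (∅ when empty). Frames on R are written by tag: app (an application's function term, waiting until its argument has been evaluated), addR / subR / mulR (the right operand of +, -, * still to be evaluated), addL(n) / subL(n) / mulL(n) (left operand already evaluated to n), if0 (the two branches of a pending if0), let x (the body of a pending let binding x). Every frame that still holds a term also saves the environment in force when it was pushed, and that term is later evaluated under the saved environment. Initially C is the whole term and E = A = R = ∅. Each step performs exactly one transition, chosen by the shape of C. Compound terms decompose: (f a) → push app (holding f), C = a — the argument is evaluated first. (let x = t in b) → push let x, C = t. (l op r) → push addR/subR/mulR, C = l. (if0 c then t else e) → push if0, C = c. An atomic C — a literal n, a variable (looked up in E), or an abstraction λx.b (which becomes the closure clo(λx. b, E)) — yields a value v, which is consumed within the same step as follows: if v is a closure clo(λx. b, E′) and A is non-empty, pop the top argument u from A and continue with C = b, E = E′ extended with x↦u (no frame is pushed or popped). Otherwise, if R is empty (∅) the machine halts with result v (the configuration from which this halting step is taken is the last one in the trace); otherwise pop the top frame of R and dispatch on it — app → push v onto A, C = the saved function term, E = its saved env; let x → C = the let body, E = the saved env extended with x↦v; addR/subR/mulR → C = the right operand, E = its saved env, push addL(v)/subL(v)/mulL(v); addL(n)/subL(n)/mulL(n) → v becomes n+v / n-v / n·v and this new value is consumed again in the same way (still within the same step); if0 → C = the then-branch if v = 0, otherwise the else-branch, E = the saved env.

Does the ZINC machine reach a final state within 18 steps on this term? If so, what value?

Answer: DIVERGES (no final state within 18 steps)

Execution trace:
[0] [C=((λx. (x x)) (λx. (x x))) | E=∅ | A=∅ | R=∅]
[1] [C=(λx. (x x)) | E=∅ | A=∅ | R=[app]]
[2] [C=(λx. (x x)) | E=∅ | A=[clo(λx. (x x), ∅)] | R=∅]
[3] [C=(x x) | E={x↦clo(λx. (x x), ∅)} | A=∅ | R=∅]
[4] [C=x | E={x↦clo(λx. (x x), ∅)} | A=∅ | R=[app]]
[5] [C=x | E={x↦clo(λx. (x x), ∅)} | A=[clo(λx. (x x), ∅)] | R=∅]
… configuration repeats with period 3 (steps 3–5 recur indefinitely) …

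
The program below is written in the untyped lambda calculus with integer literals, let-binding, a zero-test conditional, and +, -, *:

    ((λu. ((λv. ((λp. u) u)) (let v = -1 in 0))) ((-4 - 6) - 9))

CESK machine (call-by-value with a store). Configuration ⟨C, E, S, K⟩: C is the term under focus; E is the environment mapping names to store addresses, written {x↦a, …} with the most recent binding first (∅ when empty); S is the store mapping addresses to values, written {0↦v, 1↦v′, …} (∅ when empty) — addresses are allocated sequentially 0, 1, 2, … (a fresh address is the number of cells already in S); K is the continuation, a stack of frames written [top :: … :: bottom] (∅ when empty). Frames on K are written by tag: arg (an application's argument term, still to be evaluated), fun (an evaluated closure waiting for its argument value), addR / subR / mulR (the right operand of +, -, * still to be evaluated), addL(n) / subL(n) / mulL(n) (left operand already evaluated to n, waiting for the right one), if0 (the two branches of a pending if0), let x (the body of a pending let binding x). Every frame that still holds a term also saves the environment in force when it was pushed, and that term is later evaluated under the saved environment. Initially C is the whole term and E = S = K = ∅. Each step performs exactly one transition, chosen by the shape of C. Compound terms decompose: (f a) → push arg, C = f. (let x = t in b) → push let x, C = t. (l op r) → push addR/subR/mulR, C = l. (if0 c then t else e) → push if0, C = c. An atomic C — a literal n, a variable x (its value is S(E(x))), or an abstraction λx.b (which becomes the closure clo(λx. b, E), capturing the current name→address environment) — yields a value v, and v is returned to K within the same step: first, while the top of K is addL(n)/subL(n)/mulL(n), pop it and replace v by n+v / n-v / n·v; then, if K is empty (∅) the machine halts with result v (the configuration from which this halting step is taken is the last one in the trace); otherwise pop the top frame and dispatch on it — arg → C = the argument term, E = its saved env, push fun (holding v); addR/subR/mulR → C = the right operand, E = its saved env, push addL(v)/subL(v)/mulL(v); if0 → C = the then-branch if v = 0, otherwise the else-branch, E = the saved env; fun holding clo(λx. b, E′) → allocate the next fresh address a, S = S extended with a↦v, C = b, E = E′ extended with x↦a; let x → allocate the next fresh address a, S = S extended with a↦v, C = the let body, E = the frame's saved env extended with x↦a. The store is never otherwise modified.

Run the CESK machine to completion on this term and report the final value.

[0] [C=((λu. ((λv. ((λp. u) u)) (let v = -1 in 0))) ((-4 - 6) - 9)) | E=∅ | S=∅ | K=∅]
[1] [C=(λu. ((λv. ((λp. u) u)) (let v = -1 in 0))) | E=∅ | S=∅ | K=[arg]]
[2] [C=((-4 - 6) - 9) | E=∅ | S=∅ | K=[fun]]
[3] [C=(-4 - 6) | E=∅ | S=∅ | K=[subR :: fun]]
[4] [C=-4 | E=∅ | S=∅ | K=[subR :: subR :: fun]]
[5] [C=6 | E=∅ | S=∅ | K=[subL(-4) :: subR :: fun]]
[6] [C=9 | E=∅ | S=∅ | K=[subL(-10) :: fun]]
[7] [C=((λv. ((λp. u) u)) (let v = -1 in 0)) | E={u↦0} | S={0↦-19} | K=∅]
[8] [C=(λv. ((λp. u) u)) | E={u↦0} | S={0↦-19} | K=[arg]]
[9] [C=(let v = -1 in 0) | E={u↦0} | S={0↦-19} | K=[fun]]
[10] [C=-1 | E={u↦0} | S={0↦-19} | K=[let v :: fun]]
[11] [C=0 | E={v↦1, u↦0} | S={0↦-19, 1↦-1} | K=[fun]]
[12] [C=((λp. u) u) | E={v↦2, u↦0} | S={0↦-19, 1↦-1, 2↦0} | K=∅]
[13] [C=(λp. u) | E={v↦2, u↦0} | S={0↦-19, 1↦-1, 2↦0} | K=[arg]]
[14] [C=u | E={v↦2, u↦0} | S={0↦-19, 1↦-1, 2↦0} | K=[fun]]
[15] [C=u | E={p↦3, v↦2, u↦0} | S={0↦-19, 1↦-1, 2↦0, 3↦-19} | K=∅]
→ final value -19

Answer: -19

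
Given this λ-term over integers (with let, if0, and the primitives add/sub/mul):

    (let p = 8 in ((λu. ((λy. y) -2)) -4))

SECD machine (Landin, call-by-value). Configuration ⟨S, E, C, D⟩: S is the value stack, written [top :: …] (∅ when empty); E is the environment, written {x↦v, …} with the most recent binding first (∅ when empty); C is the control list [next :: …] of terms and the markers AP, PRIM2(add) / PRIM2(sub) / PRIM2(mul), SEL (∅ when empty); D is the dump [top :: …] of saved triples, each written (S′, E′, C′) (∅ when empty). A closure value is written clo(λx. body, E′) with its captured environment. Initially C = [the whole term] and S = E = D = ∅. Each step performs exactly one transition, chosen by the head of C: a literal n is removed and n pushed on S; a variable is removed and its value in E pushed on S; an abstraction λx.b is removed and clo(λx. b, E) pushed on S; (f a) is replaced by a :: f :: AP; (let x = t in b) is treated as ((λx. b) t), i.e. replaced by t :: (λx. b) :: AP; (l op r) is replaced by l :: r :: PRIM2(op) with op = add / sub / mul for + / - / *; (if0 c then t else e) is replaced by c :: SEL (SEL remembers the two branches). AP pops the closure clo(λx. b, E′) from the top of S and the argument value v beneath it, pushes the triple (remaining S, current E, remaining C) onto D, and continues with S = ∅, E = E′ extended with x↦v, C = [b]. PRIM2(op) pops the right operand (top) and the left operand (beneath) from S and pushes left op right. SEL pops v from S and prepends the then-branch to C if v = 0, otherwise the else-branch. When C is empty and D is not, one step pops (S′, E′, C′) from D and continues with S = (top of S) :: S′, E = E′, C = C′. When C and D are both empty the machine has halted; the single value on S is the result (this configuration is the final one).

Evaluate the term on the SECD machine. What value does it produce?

Answer: -2

Execution trace:
[0] <S=∅, E=∅, C=[(let p = 8 in ((λu. ((λy. y) -2)) -4))], D=∅>
[1] <S=∅, E=∅, C=[8 :: (λp. ((λu. ((λy. y) -2)) -4)) :: AP], D=∅>
[2] <S=[8], E=∅, C=[(λp. ((λu. ((λy. y) -2)) -4)) :: AP], D=∅>
[3] <S=[clo(λp. ((λu. ((λy. y) -2)) -4), ∅) :: 8], E=∅, C=[AP], D=∅>
[4] <S=∅, E={p↦8}, C=[((λu. ((λy. y) -2)) -4)], D=[(∅, ∅, ∅)]>
[5] <S=∅, E={p↦8}, C=[-4 :: (λu. ((λy. y) -2)) :: AP], D=[(∅, ∅, ∅)]>
[6] <S=[-4], E={p↦8}, C=[(λu. ((λy. y) -2)) :: AP], D=[(∅, ∅, ∅)]>
[7] <S=[clo(λu. ((λy. y) -2), {p↦8}) :: -4], E={p↦8}, C=[AP], D=[(∅, ∅, ∅)]>
[8] <S=∅, E={u↦-4, p↦8}, C=[((λy. y) -2)], D=[(∅, {p↦8}, ∅) :: (∅, ∅, ∅)]>
[9] <S=∅, E={u↦-4, p↦8}, C=[-2 :: (λy. y) :: AP], D=[(∅, {p↦8}, ∅) :: (∅, ∅, ∅)]>
[10] <S=[-2], E={u↦-4, p↦8}, C=[(λy. y) :: AP], D=[(∅, {p↦8}, ∅) :: (∅, ∅, ∅)]>
[11] <S=[clo(λy. y, {u↦-4, p↦8}) :: -2], E={u↦-4, p↦8}, C=[AP], D=[(∅, {p↦8}, ∅) :: (∅, ∅, ∅)]>
[12] <S=∅, E={y↦-2, u↦-4, p↦8}, C=[y], D=[(∅, {u↦-4, p↦8}, ∅) :: (∅, {p↦8}, ∅) :: (∅, ∅, ∅)]>
[13] <S=[-2], E={y↦-2, u↦-4, p↦8}, C=∅, D=[(∅, {u↦-4, p↦8}, ∅) :: (∅, {p↦8}, ∅) :: (∅, ∅, ∅)]>
[14] <S=[-2], E={u↦-4, p↦8}, C=∅, D=[(∅, {p↦8}, ∅) :: (∅, ∅, ∅)]>
[15] <S=[-2], E={p↦8}, C=∅, D=[(∅, ∅, ∅)]>
[16] <S=[-2], E=∅, C=∅, D=∅>
→ final value -2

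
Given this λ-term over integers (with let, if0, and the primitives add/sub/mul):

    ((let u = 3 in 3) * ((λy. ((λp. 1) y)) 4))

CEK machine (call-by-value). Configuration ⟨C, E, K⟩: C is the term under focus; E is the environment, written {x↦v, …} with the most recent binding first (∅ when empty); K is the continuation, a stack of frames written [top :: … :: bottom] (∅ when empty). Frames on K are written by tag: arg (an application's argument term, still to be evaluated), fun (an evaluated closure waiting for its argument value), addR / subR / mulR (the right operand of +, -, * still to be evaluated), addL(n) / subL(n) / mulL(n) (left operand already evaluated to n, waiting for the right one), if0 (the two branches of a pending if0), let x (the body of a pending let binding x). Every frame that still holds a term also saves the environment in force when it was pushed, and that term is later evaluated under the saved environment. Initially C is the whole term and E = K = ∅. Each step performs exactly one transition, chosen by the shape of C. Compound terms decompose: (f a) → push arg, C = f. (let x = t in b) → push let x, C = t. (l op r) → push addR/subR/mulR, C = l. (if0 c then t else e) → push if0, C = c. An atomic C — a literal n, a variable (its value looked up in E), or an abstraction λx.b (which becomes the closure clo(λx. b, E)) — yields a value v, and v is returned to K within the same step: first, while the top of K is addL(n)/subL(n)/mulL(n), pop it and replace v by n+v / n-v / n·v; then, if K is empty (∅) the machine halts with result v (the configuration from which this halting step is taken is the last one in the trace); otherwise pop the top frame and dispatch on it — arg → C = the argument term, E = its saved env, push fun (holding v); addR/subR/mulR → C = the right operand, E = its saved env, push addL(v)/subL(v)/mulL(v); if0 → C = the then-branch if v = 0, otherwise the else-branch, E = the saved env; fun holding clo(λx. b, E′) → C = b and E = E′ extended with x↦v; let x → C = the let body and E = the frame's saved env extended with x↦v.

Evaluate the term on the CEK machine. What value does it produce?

Answer: 3

Execution trace:
[0] ⟨C=((let u = 3 in 3) * ((λy. ((λp. 1) y)) 4)); E=∅; K=∅⟩
[1] ⟨C=(let u = 3 in 3); E=∅; K=[mulR]⟩
[2] ⟨C=3; E=∅; K=[let u :: mulR]⟩
[3] ⟨C=3; E={u↦3}; K=[mulR]⟩
[4] ⟨C=((λy. ((λp. 1) y)) 4); E=∅; K=[mulL(3)]⟩
[5] ⟨C=(λy. ((λp. 1) y)); E=∅; K=[arg :: mulL(3)]⟩
[6] ⟨C=4; E=∅; K=[fun :: mulL(3)]⟩
[7] ⟨C=((λp. 1) y); E={y↦4}; K=[mulL(3)]⟩
[8] ⟨C=(λp. 1); E={y↦4}; K=[arg :: mulL(3)]⟩
[9] ⟨C=y; E={y↦4}; K=[fun :: mulL(3)]⟩
[10] ⟨C=1; E={p↦4, y↦4}; K=[mulL(3)]⟩
→ final value 3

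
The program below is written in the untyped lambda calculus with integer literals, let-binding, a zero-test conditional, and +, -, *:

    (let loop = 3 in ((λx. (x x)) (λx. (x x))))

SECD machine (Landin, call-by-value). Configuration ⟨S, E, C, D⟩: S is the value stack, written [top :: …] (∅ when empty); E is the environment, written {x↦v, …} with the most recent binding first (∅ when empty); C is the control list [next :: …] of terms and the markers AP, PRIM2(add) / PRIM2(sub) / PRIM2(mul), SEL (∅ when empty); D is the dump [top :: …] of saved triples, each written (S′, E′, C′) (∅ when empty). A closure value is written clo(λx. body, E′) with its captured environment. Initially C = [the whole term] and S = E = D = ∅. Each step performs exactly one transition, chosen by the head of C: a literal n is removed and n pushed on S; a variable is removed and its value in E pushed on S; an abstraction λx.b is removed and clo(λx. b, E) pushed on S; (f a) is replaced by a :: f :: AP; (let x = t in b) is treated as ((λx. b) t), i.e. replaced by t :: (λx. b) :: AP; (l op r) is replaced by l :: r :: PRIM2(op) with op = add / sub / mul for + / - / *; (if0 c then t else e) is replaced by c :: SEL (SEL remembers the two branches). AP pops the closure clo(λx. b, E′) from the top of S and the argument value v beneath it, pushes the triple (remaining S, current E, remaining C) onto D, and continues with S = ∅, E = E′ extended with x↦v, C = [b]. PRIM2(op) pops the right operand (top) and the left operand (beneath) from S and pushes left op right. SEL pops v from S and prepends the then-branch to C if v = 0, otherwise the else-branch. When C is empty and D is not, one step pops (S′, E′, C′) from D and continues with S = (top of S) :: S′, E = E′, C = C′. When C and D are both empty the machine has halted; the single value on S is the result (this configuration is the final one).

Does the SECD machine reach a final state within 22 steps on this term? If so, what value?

step 0: ⟨S=∅; E=∅; C=[(let loop = 3 in ((λx. (x x)) (λx. (x x))))]; D=∅⟩
step 1: ⟨S=∅; E=∅; C=[3 :: (λloop. ((λx. (x x)) (λx. (x x)))) :: AP]; D=∅⟩
step 2: ⟨S=[3]; E=∅; C=[(λloop. ((λx. (x x)) (λx. (x x)))) :: AP]; D=∅⟩
step 3: ⟨S=[clo(λloop. ((λx. (x x)) (λx. (x x))), ∅) :: 3]; E=∅; C=[AP]; D=∅⟩
step 4: ⟨S=∅; E={loop↦3}; C=[((λx. (x x)) (λx. (x x)))]; D=[(∅, ∅, ∅)]⟩
step 5: ⟨S=∅; E={loop↦3}; C=[(λx. (x x)) :: (λx. (x x)) :: AP]; D=[(∅, ∅, ∅)]⟩
step 6: ⟨S=[clo(λx. (x x), {loop↦3})]; E={loop↦3}; C=[(λx. (x x)) :: AP]; D=[(∅, ∅, ∅)]⟩
step 7: ⟨S=[clo(λx. (x x), {loop↦3}) :: clo(λx. (x x), {loop↦3})]; E={loop↦3}; C=[AP]; D=[(∅, ∅, ∅)]⟩
step 8: ⟨S=∅; E={x↦clo(λx. (x x), {loop↦3}), loop↦3}; C=[(x x)]; D=[(∅, {loop↦3}, ∅) :: (∅, ∅, ∅)]⟩
step 9: ⟨S=∅; E={x↦clo(λx. (x x), {loop↦3}), loop↦3}; C=[x :: x :: AP]; D=[(∅, {loop↦3}, ∅) :: (∅, ∅, ∅)]⟩
step 10: ⟨S=[clo(λx. (x x), {loop↦3})]; E={x↦clo(λx. (x x), {loop↦3}), loop↦3}; C=[x :: AP]; D=[(∅, {loop↦3}, ∅) :: (∅, ∅, ∅)]⟩
step 11: ⟨S=[clo(λx. (x x), {loop↦3}) :: clo(λx. (x x), {loop↦3})]; E={x↦clo(λx. (x x), {loop↦3}), loop↦3}; C=[AP]; D=[(∅, {loop↦3}, ∅) :: (∅, ∅, ∅)]⟩
step 12: ⟨S=∅; E={x↦clo(λx. (x x), {loop↦3}), loop↦3}; C=[(x x)]; D=[(∅, {x↦clo(λx. (x x), {loop↦3}), loop↦3}, ∅) :: (∅, {loop↦3}, ∅) :: (∅, ∅, ∅)]⟩
step 13: ⟨S=∅; E={x↦clo(λx. (x x), {loop↦3}), loop↦3}; C=[x :: x :: AP]; D=[(∅, {x↦clo(λx. (x x), {loop↦3}), loop↦3}, ∅) :: (∅, {loop↦3}, ∅) :: (∅, ∅, ∅)]⟩
step 14: ⟨S=[clo(λx. (x x), {loop↦3})]; E={x↦clo(λx. (x x), {loop↦3}), loop↦3}; C=[x :: AP]; D=[(∅, {x↦clo(λx. (x x), {loop↦3}), loop↦3}, ∅) :: (∅, {loop↦3}, ∅) :: (∅, ∅, ∅)]⟩
step 15: ⟨S=[clo(λx. (x x), {loop↦3}) :: clo(λx. (x x), {loop↦3})]; E={x↦clo(λx. (x x), {loop↦3}), loop↦3}; C=[AP]; D=[(∅, {x↦clo(λx. (x x), {loop↦3}), loop↦3}, ∅) :: (∅, {loop↦3}, ∅) :: (∅, ∅, ∅)]⟩
step 16: ⟨S=∅; E={x↦clo(λx. (x x), {loop↦3}), loop↦3}; C=[(x x)]; D=[(∅, {x↦clo(λx. (x x), {loop↦3}), loop↦3}, ∅) :: (∅, {x↦clo(λx. (x x), {loop↦3}), loop↦3}, ∅) :: (∅, {loop↦3}, ∅) :: (∅, ∅, ∅)]⟩
step 17: ⟨S=∅; E={x↦clo(λx. (x x), {loop↦3}), loop↦3}; C=[x :: x :: AP]; D=[(∅, {x↦clo(λx. (x x), {loop↦3}), loop↦3}, ∅) :: (∅, {x↦clo(λx. (x x), {loop↦3}), loop↦3}, ∅) :: (∅, {loop↦3}, ∅) :: (∅, ∅, ∅)]⟩
step 18: ⟨S=[clo(λx. (x x), {loop↦3})]; E={x↦clo(λx. (x x), {loop↦3}), loop↦3}; C=[x :: AP]; D=[(∅, {x↦clo(λx. (x x), {loop↦3}), loop↦3}, ∅) :: (∅, {x↦clo(λx. (x x), {loop↦3}), loop↦3}, ∅) :: (∅, {loop↦3}, ∅) :: (∅, ∅, ∅)]⟩
step 19: ⟨S=[clo(λx. (x x), {loop↦3}) :: clo(λx. (x x), {loop↦3})]; E={x↦clo(λx. (x x), {loop↦3}), loop↦3}; C=[AP]; D=[(∅, {x↦clo(λx. (x x), {loop↦3}), loop↦3}, ∅) :: (∅, {x↦clo(λx. (x x), {loop↦3}), loop↦3}, ∅) :: (∅, {loop↦3}, ∅) :: (∅, ∅, ∅)]⟩
step 20: ⟨S=∅; E={x↦clo(λx. (x x), {loop↦3}), loop↦3}; C=[(x x)]; D=[(∅, {x↦clo(λx. (x x), {loop↦3}), loop↦3}, ∅) :: (∅, {x↦clo(λx. (x x), {loop↦3}), loop↦3}, ∅) :: (∅, {x↦clo(λx. (x x), {loop↦3}), loop↦3}, ∅) :: (∅, {loop↦3}, ∅) :: (∅, ∅, ∅)]⟩
step 21: ⟨S=∅; E={x↦clo(λx. (x x), {loop↦3}), loop↦3}; C=[x :: x :: AP]; D=[(∅, {x↦clo(λx. (x x), {loop↦3}), loop↦3}, ∅) :: (∅, {x↦clo(λx. (x x), {loop↦3}), loop↦3}, ∅) :: (∅, {x↦clo(λx. (x x), {loop↦3}), loop↦3}, ∅) :: (∅, {loop↦3}, ∅) :: (∅, ∅, ∅)]⟩
step 22: ⟨S=[clo(λx. (x x), {loop↦3})]; E={x↦clo(λx. (x x), {loop↦3}), loop↦3}; C=[x :: AP]; D=[(∅, {x↦clo(λx. (x x), {loop↦3}), loop↦3}, ∅) :: (∅, {x↦clo(λx. (x x), {loop↦3}), loop↦3}, ∅) :: (∅, {x↦clo(λx. (x x), {loop↦3}), loop↦3}, ∅) :: (∅, {loop↦3}, ∅) :: (∅, ∅, ∅)]⟩
→ 22 transitions taken and the configuration is still not final: no result within 22 steps

Answer: DIVERGES (no final state within 22 steps)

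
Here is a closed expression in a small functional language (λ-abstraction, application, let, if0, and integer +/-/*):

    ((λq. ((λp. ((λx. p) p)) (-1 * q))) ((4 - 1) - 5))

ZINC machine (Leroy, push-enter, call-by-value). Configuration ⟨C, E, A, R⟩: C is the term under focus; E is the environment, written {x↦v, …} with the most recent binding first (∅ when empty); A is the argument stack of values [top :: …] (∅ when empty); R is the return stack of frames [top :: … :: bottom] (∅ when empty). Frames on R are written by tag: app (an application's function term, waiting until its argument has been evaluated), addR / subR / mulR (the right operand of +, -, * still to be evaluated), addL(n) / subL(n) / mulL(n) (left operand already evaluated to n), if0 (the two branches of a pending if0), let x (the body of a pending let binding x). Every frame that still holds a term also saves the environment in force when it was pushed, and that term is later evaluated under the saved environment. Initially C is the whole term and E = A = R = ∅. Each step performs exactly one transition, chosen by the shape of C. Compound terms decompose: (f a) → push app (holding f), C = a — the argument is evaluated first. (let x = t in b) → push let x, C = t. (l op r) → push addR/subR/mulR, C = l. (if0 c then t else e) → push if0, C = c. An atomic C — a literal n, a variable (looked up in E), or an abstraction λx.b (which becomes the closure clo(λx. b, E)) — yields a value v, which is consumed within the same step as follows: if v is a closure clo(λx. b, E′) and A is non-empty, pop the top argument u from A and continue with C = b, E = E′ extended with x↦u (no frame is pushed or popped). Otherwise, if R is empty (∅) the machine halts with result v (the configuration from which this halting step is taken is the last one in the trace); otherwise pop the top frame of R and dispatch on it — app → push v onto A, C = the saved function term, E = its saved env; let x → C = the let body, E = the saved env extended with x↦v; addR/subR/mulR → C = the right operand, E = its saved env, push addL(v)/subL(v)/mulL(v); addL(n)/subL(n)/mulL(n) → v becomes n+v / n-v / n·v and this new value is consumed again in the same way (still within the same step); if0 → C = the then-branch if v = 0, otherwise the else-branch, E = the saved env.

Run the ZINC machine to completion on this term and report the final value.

step 0: ⟨C=((λq. ((λp. ((λx. p) p)) (-1 * q))) ((4 - 1) - 5)); E=∅; A=∅; R=∅⟩
step 1: ⟨C=((4 - 1) - 5); E=∅; A=∅; R=[app]⟩
step 2: ⟨C=(4 - 1); E=∅; A=∅; R=[subR :: app]⟩
step 3: ⟨C=4; E=∅; A=∅; R=[subR :: subR :: app]⟩
step 4: ⟨C=1; E=∅; A=∅; R=[subL(4) :: subR :: app]⟩
step 5: ⟨C=5; E=∅; A=∅; R=[subL(3) :: app]⟩
step 6: ⟨C=(λq. ((λp. ((λx. p) p)) (-1 * q))); E=∅; A=[-2]; R=∅⟩
step 7: ⟨C=((λp. ((λx. p) p)) (-1 * q)); E={q↦-2}; A=∅; R=∅⟩
step 8: ⟨C=(-1 * q); E={q↦-2}; A=∅; R=[app]⟩
step 9: ⟨C=-1; E={q↦-2}; A=∅; R=[mulR :: app]⟩
step 10: ⟨C=q; E={q↦-2}; A=∅; R=[mulL(-1) :: app]⟩
step 11: ⟨C=(λp. ((λx. p) p)); E={q↦-2}; A=[2]; R=∅⟩
step 12: ⟨C=((λx. p) p); E={p↦2, q↦-2}; A=∅; R=∅⟩
step 13: ⟨C=p; E={p↦2, q↦-2}; A=∅; R=[app]⟩
step 14: ⟨C=(λx. p); E={p↦2, q↦-2}; A=[2]; R=∅⟩
step 15: ⟨C=p; E={x↦2, p↦2, q↦-2}; A=∅; R=∅⟩
→ final value 2

Answer: 2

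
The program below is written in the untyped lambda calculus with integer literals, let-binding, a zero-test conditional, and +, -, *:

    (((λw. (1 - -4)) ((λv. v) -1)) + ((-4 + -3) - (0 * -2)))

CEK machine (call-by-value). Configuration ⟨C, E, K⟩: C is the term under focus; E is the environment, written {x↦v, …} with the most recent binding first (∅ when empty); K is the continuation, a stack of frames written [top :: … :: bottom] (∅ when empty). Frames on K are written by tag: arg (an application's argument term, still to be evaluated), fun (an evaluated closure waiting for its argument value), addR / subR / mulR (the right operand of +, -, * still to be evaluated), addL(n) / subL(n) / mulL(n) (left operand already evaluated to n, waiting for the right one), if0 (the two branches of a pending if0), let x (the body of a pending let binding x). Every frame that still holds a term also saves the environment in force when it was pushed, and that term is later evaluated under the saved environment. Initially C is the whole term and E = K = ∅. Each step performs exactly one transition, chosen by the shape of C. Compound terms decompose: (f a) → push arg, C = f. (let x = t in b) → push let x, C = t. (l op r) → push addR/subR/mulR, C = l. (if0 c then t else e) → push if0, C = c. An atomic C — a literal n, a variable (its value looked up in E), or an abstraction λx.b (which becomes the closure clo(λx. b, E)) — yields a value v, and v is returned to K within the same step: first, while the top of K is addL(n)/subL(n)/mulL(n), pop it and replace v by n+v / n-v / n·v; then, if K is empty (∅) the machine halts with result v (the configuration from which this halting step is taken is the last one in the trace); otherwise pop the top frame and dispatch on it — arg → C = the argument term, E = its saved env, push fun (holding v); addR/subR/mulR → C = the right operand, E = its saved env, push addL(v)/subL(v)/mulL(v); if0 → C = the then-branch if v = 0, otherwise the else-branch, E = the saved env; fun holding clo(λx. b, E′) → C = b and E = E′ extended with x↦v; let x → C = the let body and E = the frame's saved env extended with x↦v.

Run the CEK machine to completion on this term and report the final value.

0. <C=(((λw. (1 - -4)) ((λv. v) -1)) + ((-4 + -3) - (0 * -2))), E=∅, K=∅>
1. <C=((λw. (1 - -4)) ((λv. v) -1)), E=∅, K=[addR]>
2. <C=(λw. (1 - -4)), E=∅, K=[arg :: addR]>
3. <C=((λv. v) -1), E=∅, K=[fun :: addR]>
4. <C=(λv. v), E=∅, K=[arg :: fun :: addR]>
5. <C=-1, E=∅, K=[fun :: fun :: addR]>
6. <C=v, E={v↦-1}, K=[fun :: addR]>
7. <C=(1 - -4), E={w↦-1}, K=[addR]>
8. <C=1, E={w↦-1}, K=[subR :: addR]>
9. <C=-4, E={w↦-1}, K=[subL(1) :: addR]>
10. <C=((-4 + -3) - (0 * -2)), E=∅, K=[addL(5)]>
11. <C=(-4 + -3), E=∅, K=[subR :: addL(5)]>
12. <C=-4, E=∅, K=[addR :: subR :: addL(5)]>
13. <C=-3, E=∅, K=[addL(-4) :: subR :: addL(5)]>
14. <C=(0 * -2), E=∅, K=[subL(-7) :: addL(5)]>
15. <C=0, E=∅, K=[mulR :: subL(-7) :: addL(5)]>
16. <C=-2, E=∅, K=[mulL(0) :: subL(-7) :: addL(5)]>
→ final value -2

Answer: -2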